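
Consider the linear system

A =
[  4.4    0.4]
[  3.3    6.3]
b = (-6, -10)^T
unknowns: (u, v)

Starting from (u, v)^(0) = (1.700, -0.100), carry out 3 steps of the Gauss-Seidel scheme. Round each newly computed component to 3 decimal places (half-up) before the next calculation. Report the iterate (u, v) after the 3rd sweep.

Iteration 1:
  u = (-6 - (0.4)·-0.100) / (4.4) = -1.355
  v = (-10 - (3.3)·-1.355) / (6.3) = -0.878
Iteration 2:
  u = (-6 - (0.4)·-0.878) / (4.4) = -1.284
  v = (-10 - (3.3)·-1.284) / (6.3) = -0.915
Iteration 3:
  u = (-6 - (0.4)·-0.915) / (4.4) = -1.280
  v = (-10 - (3.3)·-1.280) / (6.3) = -0.917

(-1.280, -0.917)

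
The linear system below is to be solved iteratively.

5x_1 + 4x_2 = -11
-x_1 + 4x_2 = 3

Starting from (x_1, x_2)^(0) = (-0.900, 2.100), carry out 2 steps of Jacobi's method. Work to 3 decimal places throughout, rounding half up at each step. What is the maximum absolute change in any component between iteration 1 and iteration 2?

Iteration 1:
  x_1 = (-11 - (4)·2.100) / (5) = -3.880
  x_2 = (3 - (-1)·-0.900) / (4) = 0.525
Iteration 2:
  x_1 = (-11 - (4)·0.525) / (5) = -2.620
  x_2 = (3 - (-1)·-3.880) / (4) = -0.220
Change: (1.260, -0.745) → max |·| = 1.260

1.260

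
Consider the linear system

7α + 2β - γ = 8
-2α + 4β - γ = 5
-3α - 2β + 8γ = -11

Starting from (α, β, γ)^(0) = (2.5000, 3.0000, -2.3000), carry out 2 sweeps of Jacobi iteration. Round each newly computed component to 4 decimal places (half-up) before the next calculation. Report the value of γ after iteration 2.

-0.9098

Iteration 1:
  α = (8 - (2)·3.0000 - (-1)·-2.3000) / (7) = -0.0429
  β = (5 - (-2)·2.5000 - (-1)·-2.3000) / (4) = 1.9250
  γ = (-11 - (-3)·2.5000 - (-2)·3.0000) / (8) = 0.3125
Iteration 2:
  α = (8 - (2)·1.9250 - (-1)·0.3125) / (7) = 0.6375
  β = (5 - (-2)·-0.0429 - (-1)·0.3125) / (4) = 1.3067
  γ = (-11 - (-3)·-0.0429 - (-2)·1.9250) / (8) = -0.9098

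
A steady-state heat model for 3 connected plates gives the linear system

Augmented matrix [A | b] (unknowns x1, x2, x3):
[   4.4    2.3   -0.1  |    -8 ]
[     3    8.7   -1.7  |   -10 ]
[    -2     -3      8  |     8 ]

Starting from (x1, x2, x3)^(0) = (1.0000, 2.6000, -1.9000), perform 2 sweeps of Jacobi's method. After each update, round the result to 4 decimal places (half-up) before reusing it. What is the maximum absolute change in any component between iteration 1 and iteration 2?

Iteration 1:
  x1 = (-8 - (2.3)·2.6000 - (-0.1)·-1.9000) / (4.4) = -3.2205
  x2 = (-10 - (3)·1.0000 - (-1.7)·-1.9000) / (8.7) = -1.8655
  x3 = (8 - (-2)·1.0000 - (-3)·2.6000) / (8) = 2.2250
Iteration 2:
  x1 = (-8 - (2.3)·-1.8655 - (-0.1)·2.2250) / (4.4) = -0.7925
  x2 = (-10 - (3)·-3.2205 - (-1.7)·2.2250) / (8.7) = 0.3959
  x3 = (8 - (-2)·-3.2205 - (-3)·-1.8655) / (8) = -0.5047
Change: (2.4280, 2.2614, -2.7297) → max |·| = 2.7297

2.7297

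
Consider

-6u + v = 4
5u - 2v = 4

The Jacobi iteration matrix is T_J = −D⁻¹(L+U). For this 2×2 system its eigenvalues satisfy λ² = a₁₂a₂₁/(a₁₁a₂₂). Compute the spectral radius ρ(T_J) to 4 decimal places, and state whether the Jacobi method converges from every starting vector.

0.6455

a₁₂a₂₁/(a₁₁a₂₂) = (1)·(5) / ((-6)·(-2)) = 0.416667
ρ = √|0.416667| = √0.416667 = 0.6455
ρ < 1, so Jacobi converges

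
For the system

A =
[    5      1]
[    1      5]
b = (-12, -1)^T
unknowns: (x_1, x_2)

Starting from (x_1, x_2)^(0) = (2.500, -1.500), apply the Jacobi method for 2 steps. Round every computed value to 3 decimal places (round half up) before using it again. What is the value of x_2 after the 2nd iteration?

Iteration 1:
  x_1 = (-12 - (1)·-1.500) / (5) = -2.100
  x_2 = (-1 - (1)·2.500) / (5) = -0.700
Iteration 2:
  x_1 = (-12 - (1)·-0.700) / (5) = -2.260
  x_2 = (-1 - (1)·-2.100) / (5) = 0.220

0.220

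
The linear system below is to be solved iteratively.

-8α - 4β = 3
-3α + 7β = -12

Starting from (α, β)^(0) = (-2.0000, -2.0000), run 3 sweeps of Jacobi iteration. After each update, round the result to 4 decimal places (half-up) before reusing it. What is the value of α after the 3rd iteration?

0.3482

Iteration 1:
  α = (3 - (-4)·-2.0000) / (-8) = 0.6250
  β = (-12 - (-3)·-2.0000) / (7) = -2.5714
Iteration 2:
  α = (3 - (-4)·-2.5714) / (-8) = 0.9107
  β = (-12 - (-3)·0.6250) / (7) = -1.4464
Iteration 3:
  α = (3 - (-4)·-1.4464) / (-8) = 0.3482
  β = (-12 - (-3)·0.9107) / (7) = -1.3240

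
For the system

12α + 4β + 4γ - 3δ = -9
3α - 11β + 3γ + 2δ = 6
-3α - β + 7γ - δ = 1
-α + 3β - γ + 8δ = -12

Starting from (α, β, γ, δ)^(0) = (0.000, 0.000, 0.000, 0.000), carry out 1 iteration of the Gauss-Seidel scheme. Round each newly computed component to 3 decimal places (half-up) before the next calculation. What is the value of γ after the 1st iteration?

-0.286

Iteration 1:
  α = (-9 - (4)·0.000 - (4)·0.000 - (-3)·0.000) / (12) = -0.750
  β = (6 - (3)·-0.750 - (3)·0.000 - (2)·0.000) / (-11) = -0.750
  γ = (1 - (-3)·-0.750 - (-1)·-0.750 - (-1)·0.000) / (7) = -0.286
  δ = (-12 - (-1)·-0.750 - (3)·-0.750 - (-1)·-0.286) / (8) = -1.348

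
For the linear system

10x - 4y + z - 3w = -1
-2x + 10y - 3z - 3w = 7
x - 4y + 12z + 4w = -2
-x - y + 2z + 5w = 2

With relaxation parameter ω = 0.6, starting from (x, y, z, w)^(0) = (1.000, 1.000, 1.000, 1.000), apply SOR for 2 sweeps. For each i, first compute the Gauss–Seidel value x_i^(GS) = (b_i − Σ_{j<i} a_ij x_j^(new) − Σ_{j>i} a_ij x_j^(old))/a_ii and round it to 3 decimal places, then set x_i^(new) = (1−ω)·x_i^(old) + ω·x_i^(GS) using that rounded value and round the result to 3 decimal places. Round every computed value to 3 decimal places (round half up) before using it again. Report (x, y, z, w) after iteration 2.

Iteration 1:
  x: GS value = (-1 - (-4)·1.000 - (1)·1.000 - (-3)·1.000) / (10) = 0.500;  x ← (1−ω)·1.000 + ω·0.500 = 0.700
  y: GS value = (7 - (-2)·0.700 - (-3)·1.000 - (-3)·1.000) / (10) = 1.440;  y ← (1−ω)·1.000 + ω·1.440 = 1.264
  z: GS value = (-2 - (1)·0.700 - (-4)·1.264 - (4)·1.000) / (12) = -0.137;  z ← (1−ω)·1.000 + ω·-0.137 = 0.318
  w: GS value = (2 - (-1)·0.700 - (-1)·1.264 - (2)·0.318) / (5) = 0.666;  w ← (1−ω)·1.000 + ω·0.666 = 0.800
Iteration 2:
  x: GS value = (-1 - (-4)·1.264 - (1)·0.318 - (-3)·0.800) / (10) = 0.614;  x ← (1−ω)·0.700 + ω·0.614 = 0.648
  y: GS value = (7 - (-2)·0.648 - (-3)·0.318 - (-3)·0.800) / (10) = 1.165;  y ← (1−ω)·1.264 + ω·1.165 = 1.205
  z: GS value = (-2 - (1)·0.648 - (-4)·1.205 - (4)·0.800) / (12) = -0.086;  z ← (1−ω)·0.318 + ω·-0.086 = 0.076
  w: GS value = (2 - (-1)·0.648 - (-1)·1.205 - (2)·0.076) / (5) = 0.740;  w ← (1−ω)·0.800 + ω·0.740 = 0.764

(0.648, 1.205, 0.076, 0.764)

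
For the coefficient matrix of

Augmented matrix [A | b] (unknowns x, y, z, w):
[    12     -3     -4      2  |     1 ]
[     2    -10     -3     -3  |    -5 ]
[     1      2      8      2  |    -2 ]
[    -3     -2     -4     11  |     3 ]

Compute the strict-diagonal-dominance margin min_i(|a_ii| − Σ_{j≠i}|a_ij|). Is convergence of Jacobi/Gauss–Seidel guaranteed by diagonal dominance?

row 1: |12| − (3+4+2) = 3
row 2: |-10| − (2+3+3) = 2
row 3: |8| − (1+2+2) = 3
row 4: |11| − (3+2+4) = 2
minimum over rows = 2 → strictly diagonally dominant (convergence guaranteed)

2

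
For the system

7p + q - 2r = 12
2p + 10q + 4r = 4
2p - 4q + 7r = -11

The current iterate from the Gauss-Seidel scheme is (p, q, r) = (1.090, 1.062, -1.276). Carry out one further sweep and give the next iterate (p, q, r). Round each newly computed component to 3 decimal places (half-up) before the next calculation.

One sweep:
  p = (12 - (1)·1.062 - (-2)·-1.276) / (7) = 1.198
  q = (4 - (2)·1.198 - (4)·-1.276) / (10) = 0.671
  r = (-11 - (2)·1.198 - (-4)·0.671) / (7) = -1.530

(1.198, 0.671, -1.530)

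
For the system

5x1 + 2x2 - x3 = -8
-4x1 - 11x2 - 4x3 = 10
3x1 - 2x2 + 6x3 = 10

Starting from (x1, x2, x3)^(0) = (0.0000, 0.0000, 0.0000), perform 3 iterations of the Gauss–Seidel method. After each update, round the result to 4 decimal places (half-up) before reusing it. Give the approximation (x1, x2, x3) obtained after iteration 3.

(-0.6990, -1.2722, 1.5921)

Iteration 1:
  x1 = (-8 - (2)·0.0000 - (-1)·0.0000) / (5) = -1.6000
  x2 = (10 - (-4)·-1.6000 - (-4)·0.0000) / (-11) = -0.3273
  x3 = (10 - (3)·-1.6000 - (-2)·-0.3273) / (6) = 2.3576
Iteration 2:
  x1 = (-8 - (2)·-0.3273 - (-1)·2.3576) / (5) = -0.9976
  x2 = (10 - (-4)·-0.9976 - (-4)·2.3576) / (-11) = -1.4036
  x3 = (10 - (3)·-0.9976 - (-2)·-1.4036) / (6) = 1.6976
Iteration 3:
  x1 = (-8 - (2)·-1.4036 - (-1)·1.6976) / (5) = -0.6990
  x2 = (10 - (-4)·-0.6990 - (-4)·1.6976) / (-11) = -1.2722
  x3 = (10 - (3)·-0.6990 - (-2)·-1.2722) / (6) = 1.5921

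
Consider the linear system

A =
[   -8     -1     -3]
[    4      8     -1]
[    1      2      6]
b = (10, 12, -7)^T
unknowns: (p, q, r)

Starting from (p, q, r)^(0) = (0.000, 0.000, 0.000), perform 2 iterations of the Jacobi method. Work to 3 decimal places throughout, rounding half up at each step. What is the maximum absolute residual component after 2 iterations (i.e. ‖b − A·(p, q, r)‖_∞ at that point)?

Iteration 1:
  p = (10 - (-1)·0.000 - (-3)·0.000) / (-8) = -1.250
  q = (12 - (4)·0.000 - (-1)·0.000) / (8) = 1.500
  r = (-7 - (1)·0.000 - (2)·0.000) / (6) = -1.167
Iteration 2:
  p = (10 - (-1)·1.500 - (-3)·-1.167) / (-8) = -1.000
  q = (12 - (4)·-1.250 - (-1)·-1.167) / (8) = 1.979
  r = (-7 - (1)·-1.250 - (2)·1.500) / (6) = -1.458
Residual b − A·x = (-0.395, -1.290, -1.210); ∞-norm = 1.290

1.290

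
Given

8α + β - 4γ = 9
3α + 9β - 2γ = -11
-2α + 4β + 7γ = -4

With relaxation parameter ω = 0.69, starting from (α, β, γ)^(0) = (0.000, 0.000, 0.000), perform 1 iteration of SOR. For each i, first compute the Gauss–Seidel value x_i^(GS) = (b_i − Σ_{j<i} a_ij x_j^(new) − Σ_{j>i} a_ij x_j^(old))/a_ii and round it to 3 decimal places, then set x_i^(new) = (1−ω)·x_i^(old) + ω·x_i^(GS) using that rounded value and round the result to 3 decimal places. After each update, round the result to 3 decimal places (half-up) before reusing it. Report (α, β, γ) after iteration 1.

(0.776, -1.022, 0.161)

Iteration 1:
  α: GS value = (9 - (1)·0.000 - (-4)·0.000) / (8) = 1.125;  α ← (1−ω)·0.000 + ω·1.125 = 0.776
  β: GS value = (-11 - (3)·0.776 - (-2)·0.000) / (9) = -1.481;  β ← (1−ω)·0.000 + ω·-1.481 = -1.022
  γ: GS value = (-4 - (-2)·0.776 - (4)·-1.022) / (7) = 0.234;  γ ← (1−ω)·0.000 + ω·0.234 = 0.161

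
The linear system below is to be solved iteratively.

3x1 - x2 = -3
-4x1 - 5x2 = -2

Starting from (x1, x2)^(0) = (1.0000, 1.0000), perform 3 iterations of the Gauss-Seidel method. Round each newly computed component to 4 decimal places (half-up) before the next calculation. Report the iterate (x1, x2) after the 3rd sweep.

(-0.6830, 0.9464)

Iteration 1:
  x1 = (-3 - (-1)·1.0000) / (3) = -0.6667
  x2 = (-2 - (-4)·-0.6667) / (-5) = 0.9334
Iteration 2:
  x1 = (-3 - (-1)·0.9334) / (3) = -0.6889
  x2 = (-2 - (-4)·-0.6889) / (-5) = 0.9511
Iteration 3:
  x1 = (-3 - (-1)·0.9511) / (3) = -0.6830
  x2 = (-2 - (-4)·-0.6830) / (-5) = 0.9464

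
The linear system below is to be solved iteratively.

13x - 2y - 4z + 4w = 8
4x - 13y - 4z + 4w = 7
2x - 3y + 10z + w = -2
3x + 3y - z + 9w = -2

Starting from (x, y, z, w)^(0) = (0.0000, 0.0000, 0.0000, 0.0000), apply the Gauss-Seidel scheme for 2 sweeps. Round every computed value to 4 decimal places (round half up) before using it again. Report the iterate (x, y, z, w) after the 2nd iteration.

(0.5404, -0.3509, -0.3775, -0.3273)

Iteration 1:
  x = (8 - (-2)·0.0000 - (-4)·0.0000 - (4)·0.0000) / (13) = 0.6154
  y = (7 - (4)·0.6154 - (-4)·0.0000 - (4)·0.0000) / (-13) = -0.3491
  z = (-2 - (2)·0.6154 - (-3)·-0.3491 - (1)·0.0000) / (10) = -0.4278
  w = (-2 - (3)·0.6154 - (3)·-0.3491 - (-1)·-0.4278) / (9) = -0.3585
Iteration 2:
  x = (8 - (-2)·-0.3491 - (-4)·-0.4278 - (4)·-0.3585) / (13) = 0.5404
  y = (7 - (4)·0.5404 - (-4)·-0.4278 - (4)·-0.3585) / (-13) = -0.3509
  z = (-2 - (2)·0.5404 - (-3)·-0.3509 - (1)·-0.3585) / (10) = -0.3775
  w = (-2 - (3)·0.5404 - (3)·-0.3509 - (-1)·-0.3775) / (9) = -0.3273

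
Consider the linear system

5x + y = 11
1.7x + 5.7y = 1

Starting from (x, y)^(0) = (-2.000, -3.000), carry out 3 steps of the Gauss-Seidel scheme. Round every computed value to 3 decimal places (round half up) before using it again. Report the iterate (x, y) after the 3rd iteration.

Iteration 1:
  x = (11 - (1)·-3.000) / (5) = 2.800
  y = (1 - (1.7)·2.800) / (5.7) = -0.660
Iteration 2:
  x = (11 - (1)·-0.660) / (5) = 2.332
  y = (1 - (1.7)·2.332) / (5.7) = -0.520
Iteration 3:
  x = (11 - (1)·-0.520) / (5) = 2.304
  y = (1 - (1.7)·2.304) / (5.7) = -0.512

(2.304, -0.512)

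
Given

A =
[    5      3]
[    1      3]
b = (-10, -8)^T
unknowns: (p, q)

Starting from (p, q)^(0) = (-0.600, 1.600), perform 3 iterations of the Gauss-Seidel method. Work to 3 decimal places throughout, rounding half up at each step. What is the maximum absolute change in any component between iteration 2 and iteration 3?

0.394

Iteration 1:
  p = (-10 - (3)·1.600) / (5) = -2.960
  q = (-8 - (1)·-2.960) / (3) = -1.680
Iteration 2:
  p = (-10 - (3)·-1.680) / (5) = -0.992
  q = (-8 - (1)·-0.992) / (3) = -2.336
Iteration 3:
  p = (-10 - (3)·-2.336) / (5) = -0.598
  q = (-8 - (1)·-0.598) / (3) = -2.467
Change: (0.394, -0.131) → max |·| = 0.394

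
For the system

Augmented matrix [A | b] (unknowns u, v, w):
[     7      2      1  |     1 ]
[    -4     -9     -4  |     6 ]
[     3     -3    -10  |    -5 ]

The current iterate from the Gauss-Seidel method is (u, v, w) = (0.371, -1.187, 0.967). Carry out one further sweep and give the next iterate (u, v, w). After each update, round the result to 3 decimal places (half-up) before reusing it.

(0.344, -1.249, 0.978)

One sweep:
  u = (1 - (2)·-1.187 - (1)·0.967) / (7) = 0.344
  v = (6 - (-4)·0.344 - (-4)·0.967) / (-9) = -1.249
  w = (-5 - (3)·0.344 - (-3)·-1.249) / (-10) = 0.978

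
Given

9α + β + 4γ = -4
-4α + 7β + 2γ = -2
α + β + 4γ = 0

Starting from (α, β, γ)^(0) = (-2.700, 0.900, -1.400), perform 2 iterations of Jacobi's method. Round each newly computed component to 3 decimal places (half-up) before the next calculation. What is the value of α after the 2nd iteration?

Iteration 1:
  α = (-4 - (1)·0.900 - (4)·-1.400) / (9) = 0.078
  β = (-2 - (-4)·-2.700 - (2)·-1.400) / (7) = -1.429
  γ = (0 - (1)·-2.700 - (1)·0.900) / (4) = 0.450
Iteration 2:
  α = (-4 - (1)·-1.429 - (4)·0.450) / (9) = -0.486
  β = (-2 - (-4)·0.078 - (2)·0.450) / (7) = -0.370
  γ = (0 - (1)·0.078 - (1)·-1.429) / (4) = 0.338

-0.486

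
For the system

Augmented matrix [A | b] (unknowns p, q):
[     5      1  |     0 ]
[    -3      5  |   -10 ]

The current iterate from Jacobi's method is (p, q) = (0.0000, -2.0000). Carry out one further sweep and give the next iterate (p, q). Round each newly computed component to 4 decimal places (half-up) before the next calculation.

One sweep:
  p = (0 - (1)·-2.0000) / (5) = 0.4000
  q = (-10 - (-3)·0.0000) / (5) = -2.0000

(0.4000, -2.0000)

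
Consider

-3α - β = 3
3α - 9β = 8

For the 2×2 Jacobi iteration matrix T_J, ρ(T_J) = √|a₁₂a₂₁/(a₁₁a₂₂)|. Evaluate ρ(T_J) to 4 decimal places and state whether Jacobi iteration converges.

0.3333

a₁₂a₂₁/(a₁₁a₂₂) = (-1)·(3) / ((-3)·(-9)) = -0.111111
ρ = √|-0.111111| = √0.111111 = 0.3333
ρ < 1, so Jacobi converges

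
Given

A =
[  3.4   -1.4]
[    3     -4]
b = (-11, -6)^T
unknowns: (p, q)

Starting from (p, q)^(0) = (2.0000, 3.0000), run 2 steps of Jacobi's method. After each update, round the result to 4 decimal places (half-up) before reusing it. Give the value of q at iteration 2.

Iteration 1:
  p = (-11 - (-1.4)·3.0000) / (3.4) = -2.0000
  q = (-6 - (3)·2.0000) / (-4) = 3.0000
Iteration 2:
  p = (-11 - (-1.4)·3.0000) / (3.4) = -2.0000
  q = (-6 - (3)·-2.0000) / (-4) = 0.0000

0.0000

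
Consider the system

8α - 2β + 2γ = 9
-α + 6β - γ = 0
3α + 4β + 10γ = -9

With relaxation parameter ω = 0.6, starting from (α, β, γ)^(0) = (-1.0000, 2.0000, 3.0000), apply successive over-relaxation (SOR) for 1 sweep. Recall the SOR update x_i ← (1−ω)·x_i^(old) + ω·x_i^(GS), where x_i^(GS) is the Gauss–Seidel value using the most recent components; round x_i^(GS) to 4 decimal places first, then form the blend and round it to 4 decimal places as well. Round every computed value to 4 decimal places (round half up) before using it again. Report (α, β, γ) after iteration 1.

Iteration 1:
  α: GS value = (9 - (-2)·2.0000 - (2)·3.0000) / (8) = 0.8750;  α ← (1−ω)·-1.0000 + ω·0.8750 = 0.1250
  β: GS value = (0 - (-1)·0.1250 - (-1)·3.0000) / (6) = 0.5208;  β ← (1−ω)·2.0000 + ω·0.5208 = 1.1125
  γ: GS value = (-9 - (3)·0.1250 - (4)·1.1125) / (10) = -1.3825;  γ ← (1−ω)·3.0000 + ω·-1.3825 = 0.3705

(0.1250, 1.1125, 0.3705)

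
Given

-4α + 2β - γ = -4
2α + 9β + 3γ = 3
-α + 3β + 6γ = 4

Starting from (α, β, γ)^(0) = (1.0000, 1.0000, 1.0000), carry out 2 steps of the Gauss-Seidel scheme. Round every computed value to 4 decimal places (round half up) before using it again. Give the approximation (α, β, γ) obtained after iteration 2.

(0.6076, -0.1397, 0.8378)

Iteration 1:
  α = (-4 - (2)·1.0000 - (-1)·1.0000) / (-4) = 1.2500
  β = (3 - (2)·1.2500 - (3)·1.0000) / (9) = -0.2778
  γ = (4 - (-1)·1.2500 - (3)·-0.2778) / (6) = 1.0139
Iteration 2:
  α = (-4 - (2)·-0.2778 - (-1)·1.0139) / (-4) = 0.6076
  β = (3 - (2)·0.6076 - (3)·1.0139) / (9) = -0.1397
  γ = (4 - (-1)·0.6076 - (3)·-0.1397) / (6) = 0.8378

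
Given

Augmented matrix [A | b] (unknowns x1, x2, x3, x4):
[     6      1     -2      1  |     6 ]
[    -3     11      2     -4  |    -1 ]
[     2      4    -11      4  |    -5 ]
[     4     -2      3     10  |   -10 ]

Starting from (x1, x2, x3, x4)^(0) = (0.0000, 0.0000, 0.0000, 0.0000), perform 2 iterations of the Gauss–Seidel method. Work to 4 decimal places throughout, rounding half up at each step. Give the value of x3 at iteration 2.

0.0064

Iteration 1:
  x1 = (6 - (1)·0.0000 - (-2)·0.0000 - (1)·0.0000) / (6) = 1.0000
  x2 = (-1 - (-3)·1.0000 - (2)·0.0000 - (-4)·0.0000) / (11) = 0.1818
  x3 = (-5 - (2)·1.0000 - (4)·0.1818 - (4)·0.0000) / (-11) = 0.7025
  x4 = (-10 - (4)·1.0000 - (-2)·0.1818 - (3)·0.7025) / (10) = -1.5744
Iteration 2:
  x1 = (6 - (1)·0.1818 - (-2)·0.7025 - (1)·-1.5744) / (6) = 1.4663
  x2 = (-1 - (-3)·1.4663 - (2)·0.7025 - (-4)·-1.5744) / (11) = -0.3912
  x3 = (-5 - (2)·1.4663 - (4)·-0.3912 - (4)·-1.5744) / (-11) = 0.0064
  x4 = (-10 - (4)·1.4663 - (-2)·-0.3912 - (3)·0.0064) / (10) = -1.6667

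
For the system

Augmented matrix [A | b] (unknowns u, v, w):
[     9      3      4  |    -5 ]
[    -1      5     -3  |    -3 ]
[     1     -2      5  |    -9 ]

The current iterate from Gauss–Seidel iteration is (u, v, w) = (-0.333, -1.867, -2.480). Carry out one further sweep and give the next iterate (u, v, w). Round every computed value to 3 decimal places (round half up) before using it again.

One sweep:
  u = (-5 - (3)·-1.867 - (4)·-2.480) / (9) = 1.169
  v = (-3 - (-1)·1.169 - (-3)·-2.480) / (5) = -1.854
  w = (-9 - (1)·1.169 - (-2)·-1.854) / (5) = -2.775

(1.169, -1.854, -2.775)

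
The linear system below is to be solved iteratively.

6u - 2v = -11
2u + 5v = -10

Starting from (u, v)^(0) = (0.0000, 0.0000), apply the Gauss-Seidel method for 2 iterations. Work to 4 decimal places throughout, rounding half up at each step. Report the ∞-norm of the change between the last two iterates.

Iteration 1:
  u = (-11 - (-2)·0.0000) / (6) = -1.8333
  v = (-10 - (2)·-1.8333) / (5) = -1.2667
Iteration 2:
  u = (-11 - (-2)·-1.2667) / (6) = -2.2556
  v = (-10 - (2)·-2.2556) / (5) = -1.0978
Change: (-0.4223, 0.1689) → max |·| = 0.4223

0.4223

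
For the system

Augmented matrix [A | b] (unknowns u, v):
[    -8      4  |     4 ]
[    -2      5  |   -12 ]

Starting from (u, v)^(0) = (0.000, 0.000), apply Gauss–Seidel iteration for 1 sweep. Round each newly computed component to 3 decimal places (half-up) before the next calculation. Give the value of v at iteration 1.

Iteration 1:
  u = (4 - (4)·0.000) / (-8) = -0.500
  v = (-12 - (-2)·-0.500) / (5) = -2.600

-2.600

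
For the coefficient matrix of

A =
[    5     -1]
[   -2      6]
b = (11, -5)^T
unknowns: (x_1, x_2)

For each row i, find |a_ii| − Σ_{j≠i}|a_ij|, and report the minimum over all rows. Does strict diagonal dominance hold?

4

row 1: |5| − (1) = 4
row 2: |6| − (2) = 4
minimum over rows = 4 → strictly diagonally dominant (convergence guaranteed)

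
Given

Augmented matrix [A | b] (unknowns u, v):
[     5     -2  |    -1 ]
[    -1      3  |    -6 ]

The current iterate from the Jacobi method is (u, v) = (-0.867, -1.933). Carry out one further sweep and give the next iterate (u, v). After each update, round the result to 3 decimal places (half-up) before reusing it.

(-0.973, -2.289)

One sweep:
  u = (-1 - (-2)·-1.933) / (5) = -0.973
  v = (-6 - (-1)·-0.867) / (3) = -2.289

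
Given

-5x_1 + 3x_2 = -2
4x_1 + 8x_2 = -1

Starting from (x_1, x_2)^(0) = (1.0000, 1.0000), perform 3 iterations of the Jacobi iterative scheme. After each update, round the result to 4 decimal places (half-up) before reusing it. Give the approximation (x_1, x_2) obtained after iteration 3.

(0.0250, -0.1375)

Iteration 1:
  x_1 = (-2 - (3)·1.0000) / (-5) = 1.0000
  x_2 = (-1 - (4)·1.0000) / (8) = -0.6250
Iteration 2:
  x_1 = (-2 - (3)·-0.6250) / (-5) = 0.0250
  x_2 = (-1 - (4)·1.0000) / (8) = -0.6250
Iteration 3:
  x_1 = (-2 - (3)·-0.6250) / (-5) = 0.0250
  x_2 = (-1 - (4)·0.0250) / (8) = -0.1375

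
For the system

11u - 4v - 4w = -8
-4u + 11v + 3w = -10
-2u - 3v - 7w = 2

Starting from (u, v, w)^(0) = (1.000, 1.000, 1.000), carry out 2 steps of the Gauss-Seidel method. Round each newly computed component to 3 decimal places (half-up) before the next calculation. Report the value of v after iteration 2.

-1.361

Iteration 1:
  u = (-8 - (-4)·1.000 - (-4)·1.000) / (11) = 0.000
  v = (-10 - (-4)·0.000 - (3)·1.000) / (11) = -1.182
  w = (2 - (-2)·0.000 - (-3)·-1.182) / (-7) = 0.221
Iteration 2:
  u = (-8 - (-4)·-1.182 - (-4)·0.221) / (11) = -1.077
  v = (-10 - (-4)·-1.077 - (3)·0.221) / (11) = -1.361
  w = (2 - (-2)·-1.077 - (-3)·-1.361) / (-7) = 0.605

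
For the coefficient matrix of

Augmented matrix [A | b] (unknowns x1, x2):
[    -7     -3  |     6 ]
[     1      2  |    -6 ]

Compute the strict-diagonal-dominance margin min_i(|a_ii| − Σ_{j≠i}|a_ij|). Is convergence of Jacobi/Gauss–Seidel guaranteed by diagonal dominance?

row 1: |-7| − (3) = 4
row 2: |2| − (1) = 1
minimum over rows = 1 → strictly diagonally dominant (convergence guaranteed)

1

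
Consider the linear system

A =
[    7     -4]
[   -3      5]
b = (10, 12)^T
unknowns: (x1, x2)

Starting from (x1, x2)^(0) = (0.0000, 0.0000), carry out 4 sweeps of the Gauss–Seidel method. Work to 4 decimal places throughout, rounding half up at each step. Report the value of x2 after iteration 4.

Iteration 1:
  x1 = (10 - (-4)·0.0000) / (7) = 1.4286
  x2 = (12 - (-3)·1.4286) / (5) = 3.2572
Iteration 2:
  x1 = (10 - (-4)·3.2572) / (7) = 3.2898
  x2 = (12 - (-3)·3.2898) / (5) = 4.3739
Iteration 3:
  x1 = (10 - (-4)·4.3739) / (7) = 3.9279
  x2 = (12 - (-3)·3.9279) / (5) = 4.7567
Iteration 4:
  x1 = (10 - (-4)·4.7567) / (7) = 4.1467
  x2 = (12 - (-3)·4.1467) / (5) = 4.8880

4.8880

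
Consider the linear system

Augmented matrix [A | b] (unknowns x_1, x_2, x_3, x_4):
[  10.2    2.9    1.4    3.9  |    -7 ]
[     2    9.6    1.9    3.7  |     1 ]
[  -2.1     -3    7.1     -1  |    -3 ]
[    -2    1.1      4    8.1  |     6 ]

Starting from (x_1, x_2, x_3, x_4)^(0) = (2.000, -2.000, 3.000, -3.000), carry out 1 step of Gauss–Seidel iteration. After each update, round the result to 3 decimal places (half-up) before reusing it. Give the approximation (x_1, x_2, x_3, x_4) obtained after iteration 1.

(0.618, 0.538, -0.435, 1.035)

Iteration 1:
  x_1 = (-7 - (2.9)·-2.000 - (1.4)·3.000 - (3.9)·-3.000) / (10.2) = 0.618
  x_2 = (1 - (2)·0.618 - (1.9)·3.000 - (3.7)·-3.000) / (9.6) = 0.538
  x_3 = (-3 - (-2.1)·0.618 - (-3)·0.538 - (-1)·-3.000) / (7.1) = -0.435
  x_4 = (6 - (-2)·0.618 - (1.1)·0.538 - (4)·-0.435) / (8.1) = 1.035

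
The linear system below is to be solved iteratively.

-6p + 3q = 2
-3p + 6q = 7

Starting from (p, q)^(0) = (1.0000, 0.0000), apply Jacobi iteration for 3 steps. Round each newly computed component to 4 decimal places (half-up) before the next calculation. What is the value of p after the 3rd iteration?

Iteration 1:
  p = (2 - (3)·0.0000) / (-6) = -0.3333
  q = (7 - (-3)·1.0000) / (6) = 1.6667
Iteration 2:
  p = (2 - (3)·1.6667) / (-6) = 0.5000
  q = (7 - (-3)·-0.3333) / (6) = 1.0000
Iteration 3:
  p = (2 - (3)·1.0000) / (-6) = 0.1667
  q = (7 - (-3)·0.5000) / (6) = 1.4167

0.1667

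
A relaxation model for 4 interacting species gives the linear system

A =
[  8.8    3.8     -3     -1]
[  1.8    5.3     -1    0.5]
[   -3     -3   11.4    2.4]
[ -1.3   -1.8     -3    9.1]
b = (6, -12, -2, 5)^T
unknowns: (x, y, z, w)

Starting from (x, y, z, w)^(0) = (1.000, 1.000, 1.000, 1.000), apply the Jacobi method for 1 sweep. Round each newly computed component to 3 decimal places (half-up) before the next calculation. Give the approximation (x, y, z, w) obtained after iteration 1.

(0.705, -2.509, 0.140, 1.220)

Iteration 1:
  x = (6 - (3.8)·1.000 - (-3)·1.000 - (-1)·1.000) / (8.8) = 0.705
  y = (-12 - (1.8)·1.000 - (-1)·1.000 - (0.5)·1.000) / (5.3) = -2.509
  z = (-2 - (-3)·1.000 - (-3)·1.000 - (2.4)·1.000) / (11.4) = 0.140
  w = (5 - (-1.3)·1.000 - (-1.8)·1.000 - (-3)·1.000) / (9.1) = 1.220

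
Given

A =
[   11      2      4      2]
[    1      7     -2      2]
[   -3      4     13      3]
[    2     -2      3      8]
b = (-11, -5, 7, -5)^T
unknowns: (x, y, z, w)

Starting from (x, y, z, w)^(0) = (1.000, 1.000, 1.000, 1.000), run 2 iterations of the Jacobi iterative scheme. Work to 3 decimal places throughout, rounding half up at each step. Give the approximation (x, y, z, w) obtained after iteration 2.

(-0.746, -0.116, 0.634, -0.494)

Iteration 1:
  x = (-11 - (2)·1.000 - (4)·1.000 - (2)·1.000) / (11) = -1.727
  y = (-5 - (1)·1.000 - (-2)·1.000 - (2)·1.000) / (7) = -0.857
  z = (7 - (-3)·1.000 - (4)·1.000 - (3)·1.000) / (13) = 0.231
  w = (-5 - (2)·1.000 - (-2)·1.000 - (3)·1.000) / (8) = -1.000
Iteration 2:
  x = (-11 - (2)·-0.857 - (4)·0.231 - (2)·-1.000) / (11) = -0.746
  y = (-5 - (1)·-1.727 - (-2)·0.231 - (2)·-1.000) / (7) = -0.116
  z = (7 - (-3)·-1.727 - (4)·-0.857 - (3)·-1.000) / (13) = 0.634
  w = (-5 - (2)·-1.727 - (-2)·-0.857 - (3)·0.231) / (8) = -0.494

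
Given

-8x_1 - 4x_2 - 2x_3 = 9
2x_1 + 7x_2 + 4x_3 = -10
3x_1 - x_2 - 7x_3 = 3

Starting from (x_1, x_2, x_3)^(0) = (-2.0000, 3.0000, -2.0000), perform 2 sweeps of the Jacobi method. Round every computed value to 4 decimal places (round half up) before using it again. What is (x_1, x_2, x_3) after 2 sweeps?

Iteration 1:
  x_1 = (9 - (-4)·3.0000 - (-2)·-2.0000) / (-8) = -2.1250
  x_2 = (-10 - (2)·-2.0000 - (4)·-2.0000) / (7) = 0.2857
  x_3 = (3 - (3)·-2.0000 - (-1)·3.0000) / (-7) = -1.7143
Iteration 2:
  x_1 = (9 - (-4)·0.2857 - (-2)·-1.7143) / (-8) = -0.8393
  x_2 = (-10 - (2)·-2.1250 - (4)·-1.7143) / (7) = 0.1582
  x_3 = (3 - (3)·-2.1250 - (-1)·0.2857) / (-7) = -1.3801

(-0.8393, 0.1582, -1.3801)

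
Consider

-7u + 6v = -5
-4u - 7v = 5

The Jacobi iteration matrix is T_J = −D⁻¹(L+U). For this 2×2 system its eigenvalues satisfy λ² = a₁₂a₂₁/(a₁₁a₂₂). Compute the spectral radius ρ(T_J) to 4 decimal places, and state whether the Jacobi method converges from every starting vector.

0.6999

a₁₂a₂₁/(a₁₁a₂₂) = (6)·(-4) / ((-7)·(-7)) = -0.489796
ρ = √|-0.489796| = √0.489796 = 0.6999
ρ < 1, so Jacobi converges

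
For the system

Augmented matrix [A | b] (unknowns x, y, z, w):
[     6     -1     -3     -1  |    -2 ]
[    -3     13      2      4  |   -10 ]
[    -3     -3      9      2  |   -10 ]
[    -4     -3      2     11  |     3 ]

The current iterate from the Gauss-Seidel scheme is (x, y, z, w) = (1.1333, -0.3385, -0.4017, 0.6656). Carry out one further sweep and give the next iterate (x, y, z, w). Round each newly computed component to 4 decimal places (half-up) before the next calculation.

One sweep:
  x = (-2 - (-1)·-0.3385 - (-3)·-0.4017 - (-1)·0.6656) / (6) = -0.4797
  y = (-10 - (-3)·-0.4797 - (2)·-0.4017 - (4)·0.6656) / (13) = -1.0229
  z = (-10 - (-3)·-0.4797 - (-3)·-1.0229 - (2)·0.6656) / (9) = -1.7599
  w = (3 - (-4)·-0.4797 - (-3)·-1.0229 - (2)·-1.7599) / (11) = 0.1393

(-0.4797, -1.0229, -1.7599, 0.1393)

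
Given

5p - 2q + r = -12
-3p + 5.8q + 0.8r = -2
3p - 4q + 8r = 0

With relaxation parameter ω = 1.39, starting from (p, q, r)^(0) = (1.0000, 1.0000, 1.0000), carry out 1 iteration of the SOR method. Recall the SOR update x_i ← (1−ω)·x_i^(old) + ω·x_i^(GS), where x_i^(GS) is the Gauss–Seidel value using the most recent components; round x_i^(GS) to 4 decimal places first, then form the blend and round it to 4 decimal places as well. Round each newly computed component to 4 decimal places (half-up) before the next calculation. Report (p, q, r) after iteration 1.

Iteration 1:
  p: GS value = (-12 - (-2)·1.0000 - (1)·1.0000) / (5) = -2.2000;  p ← (1−ω)·1.0000 + ω·-2.2000 = -3.4480
  q: GS value = (-2 - (-3)·-3.4480 - (0.8)·1.0000) / (5.8) = -2.2662;  q ← (1−ω)·1.0000 + ω·-2.2662 = -3.5400
  r: GS value = (0 - (3)·-3.4480 - (-4)·-3.5400) / (8) = -0.4770;  r ← (1−ω)·1.0000 + ω·-0.4770 = -1.0530

(-3.4480, -3.5400, -1.0530)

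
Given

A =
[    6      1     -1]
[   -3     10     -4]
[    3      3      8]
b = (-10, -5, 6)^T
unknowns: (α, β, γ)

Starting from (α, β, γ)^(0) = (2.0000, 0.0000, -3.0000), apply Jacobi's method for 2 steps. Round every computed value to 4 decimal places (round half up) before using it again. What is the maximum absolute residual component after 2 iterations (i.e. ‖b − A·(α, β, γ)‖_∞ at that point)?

Iteration 1:
  α = (-10 - (1)·0.0000 - (-1)·-3.0000) / (6) = -2.1667
  β = (-5 - (-3)·2.0000 - (-4)·-3.0000) / (10) = -1.1000
  γ = (6 - (3)·2.0000 - (3)·0.0000) / (8) = 0.0000
Iteration 2:
  α = (-10 - (1)·-1.1000 - (-1)·0.0000) / (6) = -1.4833
  β = (-5 - (-3)·-2.1667 - (-4)·0.0000) / (10) = -1.1500
  γ = (6 - (3)·-2.1667 - (3)·-1.1000) / (8) = 1.9750
Residual b − A·x = (2.0248, 9.9501, -1.9001); ∞-norm = 9.9501

9.9501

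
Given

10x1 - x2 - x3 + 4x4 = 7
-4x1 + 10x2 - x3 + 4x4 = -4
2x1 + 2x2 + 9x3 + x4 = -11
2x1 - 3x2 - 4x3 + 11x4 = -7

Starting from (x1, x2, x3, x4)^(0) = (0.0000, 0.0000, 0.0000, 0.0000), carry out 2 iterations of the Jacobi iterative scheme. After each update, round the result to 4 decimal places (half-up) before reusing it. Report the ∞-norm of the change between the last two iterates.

Iteration 1:
  x1 = (7 - (-1)·0.0000 - (-1)·0.0000 - (4)·0.0000) / (10) = 0.7000
  x2 = (-4 - (-4)·0.0000 - (-1)·0.0000 - (4)·0.0000) / (10) = -0.4000
  x3 = (-11 - (2)·0.0000 - (2)·0.0000 - (1)·0.0000) / (9) = -1.2222
  x4 = (-7 - (2)·0.0000 - (-3)·0.0000 - (-4)·0.0000) / (11) = -0.6364
Iteration 2:
  x1 = (7 - (-1)·-0.4000 - (-1)·-1.2222 - (4)·-0.6364) / (10) = 0.7923
  x2 = (-4 - (-4)·0.7000 - (-1)·-1.2222 - (4)·-0.6364) / (10) = 0.0123
  x3 = (-11 - (2)·0.7000 - (2)·-0.4000 - (1)·-0.6364) / (9) = -1.2182
  x4 = (-7 - (2)·0.7000 - (-3)·-0.4000 - (-4)·-1.2222) / (11) = -1.3172
Change: (0.0923, 0.4123, 0.0040, -0.6808) → max |·| = 0.6808

0.6808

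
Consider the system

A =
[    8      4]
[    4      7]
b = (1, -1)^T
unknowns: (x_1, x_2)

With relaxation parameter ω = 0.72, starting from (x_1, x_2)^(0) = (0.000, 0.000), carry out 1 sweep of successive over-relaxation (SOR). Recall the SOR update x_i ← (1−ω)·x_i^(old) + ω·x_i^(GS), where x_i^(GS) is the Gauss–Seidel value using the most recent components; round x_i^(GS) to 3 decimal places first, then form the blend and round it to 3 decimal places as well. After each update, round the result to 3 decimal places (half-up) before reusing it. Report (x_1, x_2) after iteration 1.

(0.090, -0.140)

Iteration 1:
  x_1: GS value = (1 - (4)·0.000) / (8) = 0.125;  x_1 ← (1−ω)·0.000 + ω·0.125 = 0.090
  x_2: GS value = (-1 - (4)·0.090) / (7) = -0.194;  x_2 ← (1−ω)·0.000 + ω·-0.194 = -0.140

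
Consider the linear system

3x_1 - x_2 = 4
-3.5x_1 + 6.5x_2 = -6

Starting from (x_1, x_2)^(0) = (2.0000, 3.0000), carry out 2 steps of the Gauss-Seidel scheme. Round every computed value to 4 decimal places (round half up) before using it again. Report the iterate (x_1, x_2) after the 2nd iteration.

(1.4444, -0.1453)

Iteration 1:
  x_1 = (4 - (-1)·3.0000) / (3) = 2.3333
  x_2 = (-6 - (-3.5)·2.3333) / (6.5) = 0.3333
Iteration 2:
  x_1 = (4 - (-1)·0.3333) / (3) = 1.4444
  x_2 = (-6 - (-3.5)·1.4444) / (6.5) = -0.1453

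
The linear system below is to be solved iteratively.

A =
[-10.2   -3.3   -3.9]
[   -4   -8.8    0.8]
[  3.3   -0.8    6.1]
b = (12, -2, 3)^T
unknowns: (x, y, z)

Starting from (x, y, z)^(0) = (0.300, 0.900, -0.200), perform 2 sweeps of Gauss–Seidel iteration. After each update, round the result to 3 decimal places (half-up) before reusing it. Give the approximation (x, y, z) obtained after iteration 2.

Iteration 1:
  x = (12 - (-3.3)·0.900 - (-3.9)·-0.200) / (-10.2) = -1.391
  y = (-2 - (-4)·-1.391 - (0.8)·-0.200) / (-8.8) = 0.841
  z = (3 - (3.3)·-1.391 - (-0.8)·0.841) / (6.1) = 1.355
Iteration 2:
  x = (12 - (-3.3)·0.841 - (-3.9)·1.355) / (-10.2) = -1.967
  y = (-2 - (-4)·-1.967 - (0.8)·1.355) / (-8.8) = 1.245
  z = (3 - (3.3)·-1.967 - (-0.8)·1.245) / (6.1) = 1.719

(-1.967, 1.245, 1.719)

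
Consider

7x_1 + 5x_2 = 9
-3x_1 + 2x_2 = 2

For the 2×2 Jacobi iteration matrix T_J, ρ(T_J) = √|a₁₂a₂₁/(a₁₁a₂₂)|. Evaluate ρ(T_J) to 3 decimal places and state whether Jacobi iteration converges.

1.035

a₁₂a₂₁/(a₁₁a₂₂) = (5)·(-3) / ((7)·(2)) = -1.071429
ρ = √|-1.071429| = √1.071429 = 1.035
ρ > 1, so Jacobi diverges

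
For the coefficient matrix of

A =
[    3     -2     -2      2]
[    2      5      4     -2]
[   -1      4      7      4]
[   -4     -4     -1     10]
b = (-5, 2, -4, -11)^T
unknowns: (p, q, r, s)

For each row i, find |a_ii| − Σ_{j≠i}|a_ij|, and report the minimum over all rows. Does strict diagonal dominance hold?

row 1: |3| − (2+2+2) = -3
row 2: |5| − (2+4+2) = -3
row 3: |7| − (1+4+4) = -2
row 4: |10| − (4+4+1) = 1
minimum over rows = -3 → not strictly diagonally dominant

-3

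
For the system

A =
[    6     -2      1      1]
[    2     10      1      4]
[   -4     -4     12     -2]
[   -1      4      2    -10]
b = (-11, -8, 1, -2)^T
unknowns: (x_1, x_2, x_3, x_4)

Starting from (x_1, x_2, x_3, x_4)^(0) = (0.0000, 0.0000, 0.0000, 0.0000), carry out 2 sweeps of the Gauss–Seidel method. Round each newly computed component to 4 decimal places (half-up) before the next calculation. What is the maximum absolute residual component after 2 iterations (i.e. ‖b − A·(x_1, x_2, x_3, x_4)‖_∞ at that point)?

Iteration 1:
  x_1 = (-11 - (-2)·0.0000 - (1)·0.0000 - (1)·0.0000) / (6) = -1.8333
  x_2 = (-8 - (2)·-1.8333 - (1)·0.0000 - (4)·0.0000) / (10) = -0.4333
  x_3 = (1 - (-4)·-1.8333 - (-4)·-0.4333 - (-2)·0.0000) / (12) = -0.6722
  x_4 = (-2 - (-1)·-1.8333 - (4)·-0.4333 - (2)·-0.6722) / (-10) = 0.0756
Iteration 2:
  x_1 = (-11 - (-2)·-0.4333 - (1)·-0.6722 - (1)·0.0756) / (6) = -1.8783
  x_2 = (-8 - (2)·-1.8783 - (1)·-0.6722 - (4)·0.0756) / (10) = -0.3874
  x_3 = (1 - (-4)·-1.8783 - (-4)·-0.3874 - (-2)·0.0756) / (12) = -0.6593
  x_4 = (-2 - (-1)·-1.8783 - (4)·-0.3874 - (2)·-0.6593) / (-10) = 0.1010
Residual b − A·x = (0.0533, -0.1141, 0.0508, -0.0001); ∞-norm = 0.1141

0.1141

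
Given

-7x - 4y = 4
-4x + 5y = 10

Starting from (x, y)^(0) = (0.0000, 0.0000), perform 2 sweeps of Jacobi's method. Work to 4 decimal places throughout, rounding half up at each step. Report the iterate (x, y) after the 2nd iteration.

Iteration 1:
  x = (4 - (-4)·0.0000) / (-7) = -0.5714
  y = (10 - (-4)·0.0000) / (5) = 2.0000
Iteration 2:
  x = (4 - (-4)·2.0000) / (-7) = -1.7143
  y = (10 - (-4)·-0.5714) / (5) = 1.5429

(-1.7143, 1.5429)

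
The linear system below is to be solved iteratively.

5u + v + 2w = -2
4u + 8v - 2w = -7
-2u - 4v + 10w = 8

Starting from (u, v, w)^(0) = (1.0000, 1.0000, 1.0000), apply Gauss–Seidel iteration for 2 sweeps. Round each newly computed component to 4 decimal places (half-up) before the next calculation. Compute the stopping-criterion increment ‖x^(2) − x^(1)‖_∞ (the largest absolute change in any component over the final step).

0.4050

Iteration 1:
  u = (-2 - (1)·1.0000 - (2)·1.0000) / (5) = -1.0000
  v = (-7 - (4)·-1.0000 - (-2)·1.0000) / (8) = -0.1250
  w = (8 - (-2)·-1.0000 - (-4)·-0.1250) / (10) = 0.5500
Iteration 2:
  u = (-2 - (1)·-0.1250 - (2)·0.5500) / (5) = -0.5950
  v = (-7 - (4)·-0.5950 - (-2)·0.5500) / (8) = -0.4400
  w = (8 - (-2)·-0.5950 - (-4)·-0.4400) / (10) = 0.5050
Change: (0.4050, -0.3150, -0.0450) → max |·| = 0.4050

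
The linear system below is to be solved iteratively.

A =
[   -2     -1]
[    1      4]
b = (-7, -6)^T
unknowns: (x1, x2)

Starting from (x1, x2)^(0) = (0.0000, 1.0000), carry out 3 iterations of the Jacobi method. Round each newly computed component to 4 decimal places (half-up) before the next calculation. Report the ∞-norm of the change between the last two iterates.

Iteration 1:
  x1 = (-7 - (-1)·1.0000) / (-2) = 3.0000
  x2 = (-6 - (1)·0.0000) / (4) = -1.5000
Iteration 2:
  x1 = (-7 - (-1)·-1.5000) / (-2) = 4.2500
  x2 = (-6 - (1)·3.0000) / (4) = -2.2500
Iteration 3:
  x1 = (-7 - (-1)·-2.2500) / (-2) = 4.6250
  x2 = (-6 - (1)·4.2500) / (4) = -2.5625
Change: (0.3750, -0.3125) → max |·| = 0.3750

0.3750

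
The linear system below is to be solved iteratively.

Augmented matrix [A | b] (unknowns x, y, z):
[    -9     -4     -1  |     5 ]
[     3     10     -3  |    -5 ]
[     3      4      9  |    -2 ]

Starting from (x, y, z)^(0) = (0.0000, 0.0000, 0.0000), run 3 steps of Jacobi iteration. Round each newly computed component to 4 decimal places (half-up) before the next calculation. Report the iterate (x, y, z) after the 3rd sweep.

Iteration 1:
  x = (5 - (-4)·0.0000 - (-1)·0.0000) / (-9) = -0.5556
  y = (-5 - (3)·0.0000 - (-3)·0.0000) / (10) = -0.5000
  z = (-2 - (3)·0.0000 - (4)·0.0000) / (9) = -0.2222
Iteration 2:
  x = (5 - (-4)·-0.5000 - (-1)·-0.2222) / (-9) = -0.3086
  y = (-5 - (3)·-0.5556 - (-3)·-0.2222) / (10) = -0.4000
  z = (-2 - (3)·-0.5556 - (4)·-0.5000) / (9) = 0.1852
Iteration 3:
  x = (5 - (-4)·-0.4000 - (-1)·0.1852) / (-9) = -0.3984
  y = (-5 - (3)·-0.3086 - (-3)·0.1852) / (10) = -0.3519
  z = (-2 - (3)·-0.3086 - (4)·-0.4000) / (9) = 0.0584

(-0.3984, -0.3519, 0.0584)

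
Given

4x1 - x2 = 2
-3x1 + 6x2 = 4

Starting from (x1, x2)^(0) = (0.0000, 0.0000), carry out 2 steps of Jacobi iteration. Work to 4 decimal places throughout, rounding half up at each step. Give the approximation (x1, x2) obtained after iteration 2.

(0.6667, 0.9167)

Iteration 1:
  x1 = (2 - (-1)·0.0000) / (4) = 0.5000
  x2 = (4 - (-3)·0.0000) / (6) = 0.6667
Iteration 2:
  x1 = (2 - (-1)·0.6667) / (4) = 0.6667
  x2 = (4 - (-3)·0.5000) / (6) = 0.9167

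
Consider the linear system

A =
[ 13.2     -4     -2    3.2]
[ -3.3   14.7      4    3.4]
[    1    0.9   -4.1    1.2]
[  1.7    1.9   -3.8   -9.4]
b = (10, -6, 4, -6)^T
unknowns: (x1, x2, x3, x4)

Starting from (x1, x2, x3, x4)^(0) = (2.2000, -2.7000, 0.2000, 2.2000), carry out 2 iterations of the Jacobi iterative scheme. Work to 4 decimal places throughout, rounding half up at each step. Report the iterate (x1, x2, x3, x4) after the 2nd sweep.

(0.4548, -0.5239, -1.0980, 0.5966)

Iteration 1:
  x1 = (10 - (-4)·-2.7000 - (-2)·0.2000 - (3.2)·2.2000) / (13.2) = -0.5636
  x2 = (-6 - (-3.3)·2.2000 - (4)·0.2000 - (3.4)·2.2000) / (14.7) = -0.4776
  x3 = (4 - (1)·2.2000 - (0.9)·-2.7000 - (1.2)·2.2000) / (-4.1) = -0.3878
  x4 = (-6 - (1.7)·2.2000 - (1.9)·-2.7000 - (-3.8)·0.2000) / (-9.4) = 0.4096
Iteration 2:
  x1 = (10 - (-4)·-0.4776 - (-2)·-0.3878 - (3.2)·0.4096) / (13.2) = 0.4548
  x2 = (-6 - (-3.3)·-0.5636 - (4)·-0.3878 - (3.4)·0.4096) / (14.7) = -0.5239
  x3 = (4 - (1)·-0.5636 - (0.9)·-0.4776 - (1.2)·0.4096) / (-4.1) = -1.0980
  x4 = (-6 - (1.7)·-0.5636 - (1.9)·-0.4776 - (-3.8)·-0.3878) / (-9.4) = 0.5966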